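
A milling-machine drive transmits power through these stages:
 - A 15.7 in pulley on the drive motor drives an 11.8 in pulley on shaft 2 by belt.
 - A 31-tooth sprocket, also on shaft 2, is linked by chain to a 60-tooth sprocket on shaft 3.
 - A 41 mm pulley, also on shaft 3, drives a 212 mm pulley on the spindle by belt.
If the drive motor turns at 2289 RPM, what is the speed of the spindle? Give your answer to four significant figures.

Belt: ratio = 11.8/15.7 = 0.75159, so shaft 2 turns at 2289 / 0.75159 = 3045.5 RPM.
Chain: ratio = 60/31 = 1.9355, so shaft 3 turns at 3045.5 / 1.9355 = 1573.5 RPM.
Belt: ratio = 212/41 = 5.1707, so the spindle turns at 1573.5 / 5.1707 = 304.31 RPM.

304.3 RPM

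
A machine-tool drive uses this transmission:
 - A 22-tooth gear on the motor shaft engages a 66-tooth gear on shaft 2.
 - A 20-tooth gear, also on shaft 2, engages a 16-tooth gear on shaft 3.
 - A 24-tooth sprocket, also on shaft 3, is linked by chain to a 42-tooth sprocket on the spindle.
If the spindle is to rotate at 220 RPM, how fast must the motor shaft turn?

Overall ratio R = 3 × 0.8 × 1.75 = 4.2.
Required input speed = output speed × R = 220 × 4.2 = 924 RPM.

924 RPM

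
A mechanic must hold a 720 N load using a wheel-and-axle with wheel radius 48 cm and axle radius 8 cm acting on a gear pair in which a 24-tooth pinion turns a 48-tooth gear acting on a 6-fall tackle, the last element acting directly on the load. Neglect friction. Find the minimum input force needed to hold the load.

10 N

Wheel-and-axle MA = R/r = 48/8 = 6.
Gear pair MA = 48/24 = 2.
Block-and-tackle MA = number of supporting rope parts = 6.
Combined ideal MA = 6 × 2 × 6 = 72.
Effort = load / MA = 720 / 72 = 10 N.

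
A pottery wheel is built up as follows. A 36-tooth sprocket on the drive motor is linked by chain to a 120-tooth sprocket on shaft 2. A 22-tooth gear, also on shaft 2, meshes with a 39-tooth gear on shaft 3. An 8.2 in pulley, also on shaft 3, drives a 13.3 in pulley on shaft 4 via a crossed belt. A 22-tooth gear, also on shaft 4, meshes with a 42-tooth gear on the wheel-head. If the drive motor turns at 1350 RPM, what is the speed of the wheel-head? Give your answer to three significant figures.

the drive motor → shaft 2 (chain, 120/36): 1350 ÷ 3.3333 = 405 RPM
shaft 2 → shaft 3 (gear mesh, 39/22): 405 ÷ 1.7727 = 228.46 RPM
shaft 3 → shaft 4 (belt, 13.3/8.2): 228.46 ÷ 1.622 = 140.86 RPM
shaft 4 → the wheel-head (gear mesh, 42/22): 140.86 ÷ 1.9091 = 73.782 RPM

73.8 RPM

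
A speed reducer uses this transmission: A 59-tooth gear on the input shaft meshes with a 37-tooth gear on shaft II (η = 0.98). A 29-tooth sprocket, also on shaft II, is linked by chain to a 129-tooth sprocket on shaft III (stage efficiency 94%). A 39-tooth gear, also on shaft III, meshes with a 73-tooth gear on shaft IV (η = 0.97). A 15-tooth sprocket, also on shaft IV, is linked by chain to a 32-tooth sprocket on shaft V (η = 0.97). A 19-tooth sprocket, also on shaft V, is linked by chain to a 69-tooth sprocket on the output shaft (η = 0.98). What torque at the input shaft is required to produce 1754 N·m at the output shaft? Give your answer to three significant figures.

51.0 N·m

Overall ratio R = 0.62712 × 4.4483 × 1.8718 × 2.1333 × 3.6316 = 40.453; overall efficiency η = 0.98 × 0.94 × 0.97 × 0.97 × 0.98 = 0.8494.
Input torque = output torque / (R × η) = 1754 / (40.453 × 0.8494) = 51.045 N·m.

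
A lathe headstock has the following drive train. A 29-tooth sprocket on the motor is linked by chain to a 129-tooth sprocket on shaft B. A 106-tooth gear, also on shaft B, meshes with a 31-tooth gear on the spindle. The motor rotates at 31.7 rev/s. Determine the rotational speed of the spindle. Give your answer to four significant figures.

24.37 rev/s

the motor → shaft B (chain, 129/29): 31.7 ÷ 4.4483 = 7.1264 rev/s
shaft B → the spindle (gear mesh, 31/106): 7.1264 ÷ 0.29245 = 24.368 rev/s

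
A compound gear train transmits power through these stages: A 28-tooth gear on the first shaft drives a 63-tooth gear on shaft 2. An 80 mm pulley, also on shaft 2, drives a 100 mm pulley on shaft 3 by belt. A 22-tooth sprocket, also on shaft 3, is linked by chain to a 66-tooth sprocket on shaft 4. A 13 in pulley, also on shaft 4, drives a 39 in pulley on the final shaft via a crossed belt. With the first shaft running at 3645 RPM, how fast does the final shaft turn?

gear mesh 63/28 = 2.25 → 3645/2.25 = 1620 RPM
belt 100/80 = 1.25 → 1620/1.25 = 1296 RPM
chain 66/22 = 3 → 1296/3 = 432 RPM
belt 39/13 = 3 → 432/3 = 144 RPM

144 RPM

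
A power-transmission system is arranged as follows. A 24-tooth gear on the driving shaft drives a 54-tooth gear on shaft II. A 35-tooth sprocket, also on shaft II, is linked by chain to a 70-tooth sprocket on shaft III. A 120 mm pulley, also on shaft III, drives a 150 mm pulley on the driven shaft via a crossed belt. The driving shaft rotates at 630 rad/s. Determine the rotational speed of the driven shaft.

the driving shaft → shaft II (gear mesh, 54/24): 630 ÷ 2.25 = 280 rad/s
shaft II → shaft III (chain, 70/35): 280 ÷ 2 = 140 rad/s
shaft III → the driven shaft (belt, 150/120): 140 ÷ 1.25 = 112 rad/s

112 rad/s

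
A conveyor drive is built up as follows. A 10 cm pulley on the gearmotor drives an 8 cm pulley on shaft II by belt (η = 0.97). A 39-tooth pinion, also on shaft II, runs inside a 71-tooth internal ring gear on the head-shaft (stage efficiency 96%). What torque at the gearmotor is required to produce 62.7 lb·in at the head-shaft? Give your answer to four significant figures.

Overall ratio R = 0.8 × 1.8205 = 1.4564; overall efficiency η = 0.97 × 0.96 = 0.9312.
Input torque = output torque / (R × η) = 62.7 / (1.4564 × 0.9312) = 46.232 lb·in.

46.23 lb·in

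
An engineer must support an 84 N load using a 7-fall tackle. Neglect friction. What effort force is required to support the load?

Block-and-tackle MA = number of supporting rope parts = 7.
Effort = load / MA = 84 / 7 = 12 N.

12 N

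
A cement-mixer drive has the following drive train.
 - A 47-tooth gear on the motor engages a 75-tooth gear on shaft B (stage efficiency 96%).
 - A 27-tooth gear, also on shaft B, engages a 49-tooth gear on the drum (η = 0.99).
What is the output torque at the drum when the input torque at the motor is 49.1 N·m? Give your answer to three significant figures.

After the gear mesh (75/47): 49.1 × 1.5957 × 0.96 = 75.217 N·m
After the gear mesh (49/27): 75.217 × 1.8148 × 0.99 = 135.14 N·m

135 N·m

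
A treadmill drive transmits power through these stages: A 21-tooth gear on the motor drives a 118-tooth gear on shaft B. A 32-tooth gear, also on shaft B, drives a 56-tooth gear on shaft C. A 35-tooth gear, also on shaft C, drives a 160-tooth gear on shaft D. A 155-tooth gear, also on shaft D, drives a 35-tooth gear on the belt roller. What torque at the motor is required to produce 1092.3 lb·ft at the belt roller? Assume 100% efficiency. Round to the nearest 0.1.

107.6 lb·ft

Overall ratio R = 5.619 × 1.75 × 4.5714 × 0.22581 = 10.151.
Input torque = output torque / R = 1092.3 / 10.151 = 107.61 lb·ft.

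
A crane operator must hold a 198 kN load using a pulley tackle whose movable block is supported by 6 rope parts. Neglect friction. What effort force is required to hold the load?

33 kN

Block-and-tackle MA = number of supporting rope parts = 6.
Effort = load / MA = 198 / 6 = 33 kN.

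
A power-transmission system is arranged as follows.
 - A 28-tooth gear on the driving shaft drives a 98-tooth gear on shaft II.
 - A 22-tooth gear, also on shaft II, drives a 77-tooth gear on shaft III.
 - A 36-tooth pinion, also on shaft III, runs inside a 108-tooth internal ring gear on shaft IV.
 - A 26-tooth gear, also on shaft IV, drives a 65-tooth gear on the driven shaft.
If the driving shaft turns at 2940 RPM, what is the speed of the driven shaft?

gear mesh 98/28 = 3.5 → 2940/3.5 = 840 RPM
gear mesh 77/22 = 3.5 → 840/3.5 = 240 RPM
internal gear 108/36 = 3 → 240/3 = 80 RPM
gear mesh 65/26 = 2.5 → 80/2.5 = 32 RPM

32 RPM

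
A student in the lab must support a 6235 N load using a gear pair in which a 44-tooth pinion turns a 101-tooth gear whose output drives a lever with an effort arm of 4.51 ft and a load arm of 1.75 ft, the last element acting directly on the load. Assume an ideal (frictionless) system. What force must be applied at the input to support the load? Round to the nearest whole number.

1054 N

Gear pair MA = 101/44 = 2.2955.
Lever MA = effort arm / load arm = 4.51/1.75 = 2.5771.
Combined ideal MA = 2.2955 × 2.5771 = 5.9157.
Effort = load / MA = 6235 / 5.9157 = 1054 N.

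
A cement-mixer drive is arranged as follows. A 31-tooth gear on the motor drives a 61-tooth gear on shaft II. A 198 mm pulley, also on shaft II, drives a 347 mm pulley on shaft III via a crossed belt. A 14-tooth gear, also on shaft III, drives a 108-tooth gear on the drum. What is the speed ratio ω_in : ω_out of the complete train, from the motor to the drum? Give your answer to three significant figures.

26.6

Each stage contributes driven/driver: gear mesh 61/31 = 1.9677, belt 347/198 = 1.7525, gear mesh 108/14 = 7.7143.
Overall: 1.9677 × 1.7525 × 7.7143 = 26.603.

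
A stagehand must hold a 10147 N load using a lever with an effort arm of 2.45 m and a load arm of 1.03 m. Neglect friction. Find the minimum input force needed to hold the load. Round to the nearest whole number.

Lever MA = effort arm / load arm = 2.45/1.03 = 2.3786.
Effort = load / MA = 10147 / 2.3786 = 4265.9 N.

4266 N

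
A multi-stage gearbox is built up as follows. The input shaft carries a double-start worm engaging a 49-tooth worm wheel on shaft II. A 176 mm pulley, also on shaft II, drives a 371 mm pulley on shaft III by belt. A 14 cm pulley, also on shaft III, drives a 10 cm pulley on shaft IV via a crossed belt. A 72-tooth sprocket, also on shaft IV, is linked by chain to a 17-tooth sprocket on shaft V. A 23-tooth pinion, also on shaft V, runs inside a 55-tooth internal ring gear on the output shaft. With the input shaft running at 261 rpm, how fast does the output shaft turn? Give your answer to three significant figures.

12.5 rpm

worm 49/2 = 24.5 → 261/24.5 = 10.653 rpm
belt 371/176 = 2.108 → 10.653/2.108 = 5.0537 rpm
belt 10/14 = 0.71429 → 5.0537/0.71429 = 7.0752 rpm
chain 17/72 = 0.23611 → 7.0752/0.23611 = 29.966 rpm
internal gear 55/23 = 2.3913 → 29.966/2.3913 = 12.531 rpm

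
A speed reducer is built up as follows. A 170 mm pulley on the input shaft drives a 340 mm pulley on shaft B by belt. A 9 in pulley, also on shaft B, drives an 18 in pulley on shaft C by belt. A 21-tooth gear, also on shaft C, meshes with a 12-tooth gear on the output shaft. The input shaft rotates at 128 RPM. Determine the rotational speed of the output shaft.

belt 340/170 = 2 → 128/2 = 64 RPM
belt 18/9 = 2 → 64/2 = 32 RPM
gear mesh 12/21 = 0.57143 → 32/0.57143 = 56 RPM

56 RPM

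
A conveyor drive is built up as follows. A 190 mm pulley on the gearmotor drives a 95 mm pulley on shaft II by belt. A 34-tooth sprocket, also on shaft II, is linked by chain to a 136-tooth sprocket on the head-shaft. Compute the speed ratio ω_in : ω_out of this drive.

Each stage contributes driven/driver: belt 95/190 = 0.5, chain 136/34 = 4.
Overall: 0.5 × 4 = 2.

2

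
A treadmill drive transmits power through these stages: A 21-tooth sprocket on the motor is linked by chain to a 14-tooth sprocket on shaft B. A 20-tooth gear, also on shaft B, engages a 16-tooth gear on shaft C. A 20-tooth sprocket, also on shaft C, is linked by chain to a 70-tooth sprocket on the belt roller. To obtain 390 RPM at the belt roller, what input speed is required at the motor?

Overall ratio R = 0.66667 × 0.8 × 3.5 = 1.8667.
Required input speed = output speed × R = 390 × 1.8667 = 728 RPM.

728 RPM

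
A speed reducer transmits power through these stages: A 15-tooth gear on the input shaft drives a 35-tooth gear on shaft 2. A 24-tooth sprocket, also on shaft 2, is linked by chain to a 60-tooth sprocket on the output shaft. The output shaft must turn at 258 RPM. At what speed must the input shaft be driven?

1505 RPM

Overall ratio R = 2.3333 × 2.5 = 5.8333.
Required input speed = output speed × R = 258 × 5.8333 = 1505 RPM.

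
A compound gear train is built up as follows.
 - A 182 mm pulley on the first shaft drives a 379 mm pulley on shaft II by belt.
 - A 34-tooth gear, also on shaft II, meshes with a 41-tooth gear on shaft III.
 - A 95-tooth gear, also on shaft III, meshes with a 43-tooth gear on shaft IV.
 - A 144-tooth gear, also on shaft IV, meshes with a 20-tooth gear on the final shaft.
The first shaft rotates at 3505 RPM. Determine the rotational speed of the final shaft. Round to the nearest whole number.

the first shaft → shaft II (belt, 379/182): 3505 ÷ 2.0824 = 1683.1 RPM
shaft II → shaft III (gear mesh, 41/34): 1683.1 ÷ 1.2059 = 1395.8 RPM
shaft III → shaft IV (gear mesh, 43/95): 1395.8 ÷ 0.45263 = 3083.7 RPM
shaft IV → the final shaft (gear mesh, 20/144): 3083.7 ÷ 0.13889 = 22203 RPM

22203 RPM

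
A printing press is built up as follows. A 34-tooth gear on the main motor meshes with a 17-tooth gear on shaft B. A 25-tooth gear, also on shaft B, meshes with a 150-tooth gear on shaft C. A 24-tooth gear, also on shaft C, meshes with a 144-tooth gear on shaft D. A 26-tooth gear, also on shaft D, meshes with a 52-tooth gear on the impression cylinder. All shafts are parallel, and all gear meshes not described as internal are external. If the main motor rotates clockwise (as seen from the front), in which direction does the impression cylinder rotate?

the main motor → shaft B: external mesh, 1 reversal → CCW.
shaft B → shaft C: external mesh, 1 reversal → CW.
shaft C → shaft D: external mesh, 1 reversal → CCW.
shaft D → the impression cylinder: external mesh, 1 reversal → CW.
4 reversals in total — an even number — so the impression cylinder turns the same way as the main motor.

clockwise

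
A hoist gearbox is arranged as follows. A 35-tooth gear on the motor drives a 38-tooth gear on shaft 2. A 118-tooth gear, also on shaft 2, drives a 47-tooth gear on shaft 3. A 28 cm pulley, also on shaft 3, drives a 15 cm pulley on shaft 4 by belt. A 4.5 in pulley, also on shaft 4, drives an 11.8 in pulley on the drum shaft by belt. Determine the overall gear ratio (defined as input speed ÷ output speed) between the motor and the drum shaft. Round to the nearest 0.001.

0.607

Each stage contributes driven/driver: gear mesh 38/35 = 1.0857, gear mesh 47/118 = 0.39831, belt 15/28 = 0.53571, belt 11.8/4.5 = 2.6222.
Overall: 1.0857 × 0.39831 × 0.53571 × 2.6222 = 0.60748.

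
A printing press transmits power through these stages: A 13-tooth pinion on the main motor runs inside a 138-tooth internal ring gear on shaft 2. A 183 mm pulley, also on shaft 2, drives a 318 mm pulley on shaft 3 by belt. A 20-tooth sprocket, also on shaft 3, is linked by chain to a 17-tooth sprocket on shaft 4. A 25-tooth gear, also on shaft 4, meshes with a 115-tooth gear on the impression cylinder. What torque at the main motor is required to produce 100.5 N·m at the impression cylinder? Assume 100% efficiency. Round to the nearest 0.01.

1.39 N·m

Overall ratio R = 10.615 × 1.7377 × 0.85 × 4.6 = 72.125.
Input torque = output torque / R = 100.5 / 72.125 = 1.3934 N·m.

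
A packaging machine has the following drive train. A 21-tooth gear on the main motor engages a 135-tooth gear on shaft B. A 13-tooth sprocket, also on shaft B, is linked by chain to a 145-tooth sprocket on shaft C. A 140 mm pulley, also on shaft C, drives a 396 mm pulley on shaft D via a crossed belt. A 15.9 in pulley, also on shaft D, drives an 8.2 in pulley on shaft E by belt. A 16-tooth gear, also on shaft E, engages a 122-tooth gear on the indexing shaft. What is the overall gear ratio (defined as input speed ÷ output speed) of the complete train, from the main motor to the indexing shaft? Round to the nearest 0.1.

797.6

Each stage contributes driven/driver: gear mesh 135/21 = 6.4286, chain 145/13 = 11.154, belt 396/140 = 2.8286, belt 8.2/15.9 = 0.51572, gear mesh 122/16 = 7.625.
Overall: 6.4286 × 11.154 × 2.8286 × 0.51572 × 7.625 = 797.56.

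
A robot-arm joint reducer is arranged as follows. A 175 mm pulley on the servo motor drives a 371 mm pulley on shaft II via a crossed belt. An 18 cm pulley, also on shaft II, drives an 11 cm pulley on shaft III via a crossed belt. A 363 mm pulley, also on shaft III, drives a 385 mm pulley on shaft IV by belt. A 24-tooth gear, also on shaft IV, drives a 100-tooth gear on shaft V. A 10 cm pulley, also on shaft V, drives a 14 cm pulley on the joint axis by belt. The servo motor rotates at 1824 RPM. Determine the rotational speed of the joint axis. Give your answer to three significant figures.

belt 371/175 = 2.12 → 1824/2.12 = 860.38 RPM
belt 11/18 = 0.61111 → 860.38/0.61111 = 1407.9 RPM
belt 385/363 = 1.0606 → 1407.9/1.0606 = 1327.4 RPM
gear mesh 100/24 = 4.1667 → 1327.4/4.1667 = 318.59 RPM
belt 14/10 = 1.4 → 318.59/1.4 = 227.56 RPM

228 RPM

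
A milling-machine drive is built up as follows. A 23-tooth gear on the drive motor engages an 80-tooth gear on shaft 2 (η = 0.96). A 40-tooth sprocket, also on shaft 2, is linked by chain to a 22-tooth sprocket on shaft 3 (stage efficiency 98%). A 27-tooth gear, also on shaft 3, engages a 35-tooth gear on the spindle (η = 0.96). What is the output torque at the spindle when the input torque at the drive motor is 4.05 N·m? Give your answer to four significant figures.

9.071 N·m

gear mesh 80/23 = 3.4783 → τ = 4.05·3.4783·0.96 = 13.523 N·m
chain 22/40 = 0.55 → τ = 13.523·0.55·0.98 = 7.2892 N·m
gear mesh 35/27 = 1.2963 → τ = 7.2892·1.2963·0.96 = 9.0709 N·m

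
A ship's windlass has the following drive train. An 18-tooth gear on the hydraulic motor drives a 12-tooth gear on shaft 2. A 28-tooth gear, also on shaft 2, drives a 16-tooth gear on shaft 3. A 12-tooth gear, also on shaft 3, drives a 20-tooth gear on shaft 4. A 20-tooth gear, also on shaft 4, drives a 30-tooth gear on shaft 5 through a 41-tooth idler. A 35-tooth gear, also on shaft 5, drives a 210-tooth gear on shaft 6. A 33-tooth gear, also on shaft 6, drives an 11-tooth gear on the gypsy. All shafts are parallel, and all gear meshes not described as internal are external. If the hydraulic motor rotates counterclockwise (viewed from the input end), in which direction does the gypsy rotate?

the hydraulic motor → shaft 2: external mesh, 1 reversal → CW.
shaft 2 → shaft 3: external mesh, 1 reversal → CCW.
shaft 3 → shaft 4: external mesh, 1 reversal → CW.
shaft 4 → shaft 5: driver → idler → driven is 2 external meshes, 2 reversals → CW.
shaft 5 → shaft 6: external mesh, 1 reversal → CCW.
shaft 6 → the gypsy: external mesh, 1 reversal → CW.
7 reversals in total — an odd number — so the gypsy turns opposite to the hydraulic motor.

clockwise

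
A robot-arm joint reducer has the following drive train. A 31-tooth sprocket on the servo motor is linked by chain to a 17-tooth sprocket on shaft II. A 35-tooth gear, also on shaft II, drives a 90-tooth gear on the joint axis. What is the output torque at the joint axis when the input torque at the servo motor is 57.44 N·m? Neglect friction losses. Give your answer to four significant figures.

Chain: ratio = 17/31 = 0.54839; torque at shaft II = 57.44 × 0.54839 = 31.499 N·m.
Gear mesh: ratio = 90/35 = 2.5714; torque at the joint axis = 31.499 × 2.5714 = 80.998 N·m.

81.00 N·m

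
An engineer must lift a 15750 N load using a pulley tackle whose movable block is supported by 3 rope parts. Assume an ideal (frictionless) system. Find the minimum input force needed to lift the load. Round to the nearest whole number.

Block-and-tackle MA = number of supporting rope parts = 3.
Effort = load / MA = 15750 / 3 = 5250 N.

5250 N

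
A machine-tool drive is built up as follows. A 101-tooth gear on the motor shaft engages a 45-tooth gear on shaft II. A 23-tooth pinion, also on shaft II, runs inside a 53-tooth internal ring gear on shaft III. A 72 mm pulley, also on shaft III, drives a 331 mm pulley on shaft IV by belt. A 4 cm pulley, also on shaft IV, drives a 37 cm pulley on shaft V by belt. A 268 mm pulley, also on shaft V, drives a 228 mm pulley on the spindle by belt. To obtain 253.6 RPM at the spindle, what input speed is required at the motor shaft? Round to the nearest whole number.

9419 RPM

Overall ratio R = 0.44554 × 2.3043 × 4.5972 × 9.25 × 0.85075 = 37.143.
Required input speed = output speed × R = 253.6 × 37.143 = 9419.5 RPM.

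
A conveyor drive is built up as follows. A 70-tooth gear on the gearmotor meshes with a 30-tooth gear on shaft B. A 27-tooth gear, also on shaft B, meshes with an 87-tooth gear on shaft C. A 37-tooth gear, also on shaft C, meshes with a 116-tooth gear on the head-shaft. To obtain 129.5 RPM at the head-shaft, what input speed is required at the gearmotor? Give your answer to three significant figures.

Overall ratio R = 0.42857 × 3.2222 × 3.1351 = 4.3295.
Required input speed = output speed × R = 129.5 × 4.3295 = 560.67 RPM.

561 RPM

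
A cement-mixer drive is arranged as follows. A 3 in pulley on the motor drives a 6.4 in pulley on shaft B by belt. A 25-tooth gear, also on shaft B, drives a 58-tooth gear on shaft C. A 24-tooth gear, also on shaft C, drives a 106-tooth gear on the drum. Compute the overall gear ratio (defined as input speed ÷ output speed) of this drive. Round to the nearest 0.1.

21.9

Each stage contributes driven/driver: belt 6.4/3 = 2.1333, gear mesh 58/25 = 2.32, gear mesh 106/24 = 4.4167.
Overall: 2.1333 × 2.32 × 4.4167 = 21.86.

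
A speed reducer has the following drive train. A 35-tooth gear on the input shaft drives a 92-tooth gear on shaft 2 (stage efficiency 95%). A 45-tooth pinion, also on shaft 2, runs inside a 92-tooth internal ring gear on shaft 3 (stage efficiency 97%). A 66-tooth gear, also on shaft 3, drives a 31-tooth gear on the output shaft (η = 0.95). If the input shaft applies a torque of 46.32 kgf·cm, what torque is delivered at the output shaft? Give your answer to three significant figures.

Gear mesh: ratio = 92/35 = 2.6286; torque at shaft 2 = 46.32 × 2.6286 × 0.95 = 115.67 kgf·cm.
Internal gear: ratio = 92/45 = 2.0444; torque at shaft 3 = 115.67 × 2.0444 × 0.97 = 229.38 kgf·cm.
Gear mesh: ratio = 31/66 = 0.4697; torque at the output shaft = 229.38 × 0.4697 × 0.95 = 102.35 kgf·cm.

102 kgf·cm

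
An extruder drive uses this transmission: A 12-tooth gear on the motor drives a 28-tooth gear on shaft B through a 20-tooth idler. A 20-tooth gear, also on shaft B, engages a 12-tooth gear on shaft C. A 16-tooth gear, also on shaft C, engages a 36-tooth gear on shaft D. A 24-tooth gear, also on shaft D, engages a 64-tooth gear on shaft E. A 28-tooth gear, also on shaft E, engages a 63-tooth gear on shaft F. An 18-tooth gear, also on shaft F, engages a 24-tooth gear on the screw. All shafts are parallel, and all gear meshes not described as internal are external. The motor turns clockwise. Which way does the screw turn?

anticlockwise

the motor → shaft B: driver → idler → driven is 2 external meshes, 2 reversals → CW.
shaft B → shaft C: external mesh, 1 reversal → CCW.
shaft C → shaft D: external mesh, 1 reversal → CW.
shaft D → shaft E: external mesh, 1 reversal → CCW.
shaft E → shaft F: external mesh, 1 reversal → CW.
shaft F → the screw: external mesh, 1 reversal → CCW.
7 reversals in total — an odd number — so the screw turns opposite to the motor.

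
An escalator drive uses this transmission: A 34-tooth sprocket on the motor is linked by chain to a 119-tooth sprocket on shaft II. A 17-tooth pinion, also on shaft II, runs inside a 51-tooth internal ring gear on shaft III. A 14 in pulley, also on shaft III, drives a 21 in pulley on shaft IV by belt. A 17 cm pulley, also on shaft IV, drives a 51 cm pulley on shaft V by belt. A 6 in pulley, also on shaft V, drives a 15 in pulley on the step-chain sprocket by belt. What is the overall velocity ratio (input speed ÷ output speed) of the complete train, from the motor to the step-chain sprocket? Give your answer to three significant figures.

118

Each stage contributes driven/driver: chain 119/34 = 3.5, internal gear 51/17 = 3, belt 21/14 = 1.5, belt 51/17 = 3, belt 15/6 = 2.5.
Overall: 3.5 × 3 × 1.5 × 3 × 2.5 = 118.12.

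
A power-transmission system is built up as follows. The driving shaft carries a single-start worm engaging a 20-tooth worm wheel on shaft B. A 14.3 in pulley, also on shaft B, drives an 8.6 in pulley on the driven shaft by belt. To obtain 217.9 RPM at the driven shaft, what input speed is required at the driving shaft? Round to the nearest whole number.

2621 RPM

Overall ratio R = 20 × 0.6014 = 12.028.
Required input speed = output speed × R = 217.9 × 12.028 = 2620.9 RPM.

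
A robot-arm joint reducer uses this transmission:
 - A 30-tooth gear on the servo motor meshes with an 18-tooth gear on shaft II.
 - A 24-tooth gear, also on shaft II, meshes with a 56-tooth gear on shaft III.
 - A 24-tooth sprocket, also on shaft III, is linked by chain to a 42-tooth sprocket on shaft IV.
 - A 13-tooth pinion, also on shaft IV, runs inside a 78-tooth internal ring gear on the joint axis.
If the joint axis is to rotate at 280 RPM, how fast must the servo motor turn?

Overall ratio R = 0.6 × 2.3333 × 1.75 × 6 = 14.7.
Required input speed = output speed × R = 280 × 14.7 = 4116 RPM.

4116 RPM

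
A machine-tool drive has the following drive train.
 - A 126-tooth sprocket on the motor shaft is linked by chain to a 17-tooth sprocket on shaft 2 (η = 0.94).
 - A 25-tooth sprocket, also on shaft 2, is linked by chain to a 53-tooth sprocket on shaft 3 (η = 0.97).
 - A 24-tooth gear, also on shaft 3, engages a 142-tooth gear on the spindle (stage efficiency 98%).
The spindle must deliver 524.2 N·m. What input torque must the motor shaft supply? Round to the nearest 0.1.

Overall ratio R = 0.13492 × 2.12 × 5.9167 = 1.6924; overall efficiency η = 0.94 × 0.97 × 0.98 = 0.8936.
Input torque = output torque / (R × η) = 524.2 / (1.6924 × 0.8936) = 346.64 N·m.

346.6 N·m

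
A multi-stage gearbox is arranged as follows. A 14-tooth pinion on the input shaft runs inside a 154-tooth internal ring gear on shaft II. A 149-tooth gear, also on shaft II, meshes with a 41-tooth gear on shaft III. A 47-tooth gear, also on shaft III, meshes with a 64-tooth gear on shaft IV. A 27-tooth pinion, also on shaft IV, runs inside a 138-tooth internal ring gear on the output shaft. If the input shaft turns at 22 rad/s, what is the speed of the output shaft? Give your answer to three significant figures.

internal gear 154/14 = 11 → 22/11 = 2 rad/s
gear mesh 41/149 = 0.27517 → 2/0.27517 = 7.2683 rad/s
gear mesh 64/47 = 1.3617 → 7.2683/1.3617 = 5.3377 rad/s
internal gear 138/27 = 5.1111 → 5.3377/5.1111 = 1.0443 rad/s

1.04 rad/s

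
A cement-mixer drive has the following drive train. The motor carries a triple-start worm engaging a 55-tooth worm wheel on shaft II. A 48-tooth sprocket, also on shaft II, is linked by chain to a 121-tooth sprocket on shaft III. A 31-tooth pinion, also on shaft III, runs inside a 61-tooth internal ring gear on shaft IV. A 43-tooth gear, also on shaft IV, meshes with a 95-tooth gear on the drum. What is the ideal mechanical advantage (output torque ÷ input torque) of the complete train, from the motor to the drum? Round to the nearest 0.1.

200.9

Each stage contributes driven/driver: worm 55/3 = 18.333, chain 121/48 = 2.5208, internal gear 61/31 = 1.9677, gear mesh 95/43 = 2.2093.
Overall: 18.333 × 2.5208 × 1.9677 × 2.2093 = 200.91.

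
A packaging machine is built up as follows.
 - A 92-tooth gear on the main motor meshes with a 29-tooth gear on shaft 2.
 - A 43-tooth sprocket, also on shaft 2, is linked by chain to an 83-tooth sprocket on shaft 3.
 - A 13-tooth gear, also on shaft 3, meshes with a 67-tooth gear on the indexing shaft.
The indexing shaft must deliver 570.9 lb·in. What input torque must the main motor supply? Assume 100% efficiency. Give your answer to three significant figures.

Overall ratio R = 0.31522 × 1.9302 × 5.1538 = 3.1358.
Input torque = output torque / R = 570.9 / 3.1358 = 182.06 lb·in.

182 lb·in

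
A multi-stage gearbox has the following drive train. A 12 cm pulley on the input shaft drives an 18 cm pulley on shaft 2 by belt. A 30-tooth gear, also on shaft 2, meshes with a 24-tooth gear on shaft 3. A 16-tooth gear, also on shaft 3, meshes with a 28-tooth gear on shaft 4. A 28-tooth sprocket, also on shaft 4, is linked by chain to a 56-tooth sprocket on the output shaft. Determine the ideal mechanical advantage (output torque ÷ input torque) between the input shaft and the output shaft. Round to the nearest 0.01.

4.20

Each stage contributes driven/driver: belt 18/12 = 1.5, gear mesh 24/30 = 0.8, gear mesh 28/16 = 1.75, chain 56/28 = 2.
Overall: 1.5 × 0.8 × 1.75 × 2 = 4.2.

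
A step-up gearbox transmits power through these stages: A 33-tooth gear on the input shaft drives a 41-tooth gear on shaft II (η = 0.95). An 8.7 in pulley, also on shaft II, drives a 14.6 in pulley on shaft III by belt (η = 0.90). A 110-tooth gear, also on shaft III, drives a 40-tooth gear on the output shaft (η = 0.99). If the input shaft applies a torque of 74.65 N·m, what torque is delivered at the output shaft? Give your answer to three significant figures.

After the gear mesh (41/33): 74.65 × 1.2424 × 0.95 = 88.11 N·m
After the belt (14.6/8.7): 88.11 × 1.6782 × 0.90 = 133.08 N·m
After the gear mesh (40/110): 133.08 × 0.36364 × 0.99 = 47.907 N·m

47.9 N·m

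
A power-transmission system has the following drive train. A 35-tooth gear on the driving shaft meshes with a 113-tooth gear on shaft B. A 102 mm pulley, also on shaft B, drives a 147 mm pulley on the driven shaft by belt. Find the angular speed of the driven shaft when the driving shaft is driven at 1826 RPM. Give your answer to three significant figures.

Gear mesh: ratio = 113/35 = 3.2286, so shaft B turns at 1826 / 3.2286 = 565.58 RPM.
Belt: ratio = 147/102 = 1.4412, so the driven shaft turns at 565.58 / 1.4412 = 392.44 RPM.

392 RPM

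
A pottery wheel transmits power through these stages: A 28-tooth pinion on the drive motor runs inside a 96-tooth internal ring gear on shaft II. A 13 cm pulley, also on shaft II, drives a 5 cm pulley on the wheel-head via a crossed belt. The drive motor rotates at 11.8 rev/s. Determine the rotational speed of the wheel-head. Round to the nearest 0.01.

8.95 rev/s

internal gear 96/28 = 3.4286 → 11.8/3.4286 = 3.4417 rev/s
belt 5/13 = 0.38462 → 3.4417/0.38462 = 8.9483 rev/s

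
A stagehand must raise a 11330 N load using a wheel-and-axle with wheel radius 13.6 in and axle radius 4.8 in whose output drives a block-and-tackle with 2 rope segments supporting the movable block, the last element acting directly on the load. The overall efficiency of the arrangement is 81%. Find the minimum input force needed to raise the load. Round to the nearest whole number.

2468 N

Wheel-and-axle MA = R/r = 13.6/4.8 = 2.8333.
Block-and-tackle MA = number of supporting rope parts = 2.
Combined ideal MA = 2.8333 × 2 = 5.6667.
Actual MA = 5.6667 × 0.81 = 4.59.
Effort = load / actual MA = 11330 / 4.59 = 2468.4 N.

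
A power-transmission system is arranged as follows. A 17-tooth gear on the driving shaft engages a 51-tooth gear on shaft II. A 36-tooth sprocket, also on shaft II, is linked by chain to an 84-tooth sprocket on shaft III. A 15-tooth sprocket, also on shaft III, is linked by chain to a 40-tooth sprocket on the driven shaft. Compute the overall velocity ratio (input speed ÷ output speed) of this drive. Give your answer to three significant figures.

18.7

Each stage contributes driven/driver: gear mesh 51/17 = 3, chain 84/36 = 2.3333, chain 40/15 = 2.6667.
Overall: 3 × 2.3333 × 2.6667 = 18.667.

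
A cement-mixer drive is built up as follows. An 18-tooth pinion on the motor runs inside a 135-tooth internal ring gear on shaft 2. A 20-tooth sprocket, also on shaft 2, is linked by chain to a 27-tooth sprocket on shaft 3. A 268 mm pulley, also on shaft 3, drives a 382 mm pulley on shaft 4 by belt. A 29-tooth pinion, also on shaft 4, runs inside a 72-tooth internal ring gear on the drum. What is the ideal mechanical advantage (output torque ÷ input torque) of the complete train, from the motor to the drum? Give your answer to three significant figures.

Each stage contributes driven/driver: internal gear 135/18 = 7.5, chain 27/20 = 1.35, belt 382/268 = 1.4254, internal gear 72/29 = 2.4828.
Overall: 7.5 × 1.35 × 1.4254 × 2.4828 = 35.831.

35.8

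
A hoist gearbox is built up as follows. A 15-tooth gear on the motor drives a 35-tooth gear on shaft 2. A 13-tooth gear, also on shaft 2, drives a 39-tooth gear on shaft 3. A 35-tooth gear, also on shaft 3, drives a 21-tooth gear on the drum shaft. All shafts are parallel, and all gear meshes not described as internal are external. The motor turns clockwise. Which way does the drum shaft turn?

counterclockwise

the motor → shaft 2: external mesh, 1 reversal → CCW.
shaft 2 → shaft 3: external mesh, 1 reversal → CW.
shaft 3 → the drum shaft: external mesh, 1 reversal → CCW.
3 reversals in total — an odd number — so the drum shaft turns opposite to the motor.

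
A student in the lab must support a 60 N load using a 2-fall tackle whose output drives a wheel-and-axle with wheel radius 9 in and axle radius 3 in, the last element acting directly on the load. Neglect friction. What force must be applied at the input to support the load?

Block-and-tackle MA = number of supporting rope parts = 2.
Wheel-and-axle MA = R/r = 9/3 = 3.
Combined ideal MA = 2 × 3 = 6.
Effort = load / MA = 60 / 6 = 10 N.

10 N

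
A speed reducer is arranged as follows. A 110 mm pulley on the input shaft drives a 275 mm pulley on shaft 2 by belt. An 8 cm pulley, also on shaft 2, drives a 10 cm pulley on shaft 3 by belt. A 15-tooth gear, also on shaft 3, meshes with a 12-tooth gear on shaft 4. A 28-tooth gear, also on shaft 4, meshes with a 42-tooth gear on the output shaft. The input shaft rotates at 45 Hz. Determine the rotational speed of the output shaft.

belt 275/110 = 2.5 → 45/2.5 = 18 Hz
belt 10/8 = 1.25 → 18/1.25 = 14.4 Hz
gear mesh 12/15 = 0.8 → 14.4/0.8 = 18 Hz
gear mesh 42/28 = 1.5 → 18/1.5 = 12 Hz

12 Hz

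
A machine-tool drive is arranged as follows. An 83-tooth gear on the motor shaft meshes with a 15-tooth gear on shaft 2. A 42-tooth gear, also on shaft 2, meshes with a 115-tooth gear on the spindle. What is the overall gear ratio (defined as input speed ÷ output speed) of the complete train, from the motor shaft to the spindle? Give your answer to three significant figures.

0.495

Each stage contributes driven/driver: gear mesh 15/83 = 0.18072, gear mesh 115/42 = 2.7381.
Overall: 0.18072 × 2.7381 = 0.49484.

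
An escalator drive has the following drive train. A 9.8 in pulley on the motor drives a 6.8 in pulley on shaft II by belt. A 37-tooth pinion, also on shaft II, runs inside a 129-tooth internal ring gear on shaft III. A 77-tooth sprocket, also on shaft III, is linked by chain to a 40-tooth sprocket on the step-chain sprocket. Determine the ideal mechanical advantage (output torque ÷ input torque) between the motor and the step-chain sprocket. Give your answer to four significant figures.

1.257

Each stage contributes driven/driver: belt 6.8/9.8 = 0.69388, internal gear 129/37 = 3.4865, chain 40/77 = 0.51948.
Overall: 0.69388 × 3.4865 × 0.51948 = 1.2567.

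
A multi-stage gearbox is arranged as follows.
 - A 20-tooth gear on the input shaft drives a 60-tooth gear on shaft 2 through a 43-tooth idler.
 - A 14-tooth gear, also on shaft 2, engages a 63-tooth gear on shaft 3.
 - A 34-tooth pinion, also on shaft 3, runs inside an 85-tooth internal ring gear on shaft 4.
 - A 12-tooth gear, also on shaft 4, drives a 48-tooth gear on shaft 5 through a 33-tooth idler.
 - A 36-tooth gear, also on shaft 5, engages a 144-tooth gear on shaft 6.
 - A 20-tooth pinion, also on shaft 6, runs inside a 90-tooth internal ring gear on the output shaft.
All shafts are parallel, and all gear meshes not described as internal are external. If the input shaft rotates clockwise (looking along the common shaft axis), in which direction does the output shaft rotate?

the input shaft → shaft 2: driver → idler → driven is 2 external meshes, 2 reversals → CW.
shaft 2 → shaft 3: external mesh, 1 reversal → CCW.
shaft 3 → shaft 4: internal mesh, same direction → CCW.
shaft 4 → shaft 5: driver → idler → driven is 2 external meshes, 2 reversals → CCW.
shaft 5 → shaft 6: external mesh, 1 reversal → CW.
shaft 6 → the output shaft: internal mesh, same direction → CW.
6 reversals in total — an even number — so the output shaft turns the same way as the input shaft.

clockwise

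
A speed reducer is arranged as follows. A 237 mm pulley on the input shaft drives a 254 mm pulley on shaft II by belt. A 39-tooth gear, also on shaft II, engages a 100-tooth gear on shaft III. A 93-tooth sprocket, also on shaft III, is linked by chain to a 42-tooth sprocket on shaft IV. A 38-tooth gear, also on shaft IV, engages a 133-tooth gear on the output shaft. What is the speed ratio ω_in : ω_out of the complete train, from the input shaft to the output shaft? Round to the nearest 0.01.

4.34

Each stage contributes driven/driver: belt 254/237 = 1.0717, gear mesh 100/39 = 2.5641, chain 42/93 = 0.45161, gear mesh 133/38 = 3.5.
Overall: 1.0717 × 2.5641 × 0.45161 × 3.5 = 4.3437.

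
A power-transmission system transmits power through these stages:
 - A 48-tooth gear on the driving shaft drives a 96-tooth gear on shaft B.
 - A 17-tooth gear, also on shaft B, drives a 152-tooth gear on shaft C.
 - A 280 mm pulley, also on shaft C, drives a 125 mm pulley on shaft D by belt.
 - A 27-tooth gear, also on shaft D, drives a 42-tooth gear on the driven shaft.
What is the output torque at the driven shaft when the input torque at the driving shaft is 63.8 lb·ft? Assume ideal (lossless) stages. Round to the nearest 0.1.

792.3 lb·ft

gear mesh 96/48 = 2 → τ = 63.8·2 = 127.6 lb·ft
gear mesh 152/17 = 8.9412 → τ = 127.6·8.9412 = 1140.9 lb·ft
belt 125/280 = 0.44643 → τ = 1140.9·0.44643 = 509.33 lb·ft
gear mesh 42/27 = 1.5556 → τ = 509.33·1.5556 = 792.29 lb·ft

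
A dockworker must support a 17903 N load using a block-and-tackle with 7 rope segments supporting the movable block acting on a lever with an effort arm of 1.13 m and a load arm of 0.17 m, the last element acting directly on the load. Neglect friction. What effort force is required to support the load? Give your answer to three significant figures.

Block-and-tackle MA = number of supporting rope parts = 7.
Lever MA = effort arm / load arm = 1.13/0.17 = 6.6471.
Combined ideal MA = 7 × 6.6471 = 46.529.
Effort = load / MA = 17903 / 46.529 = 384.77 N.

385 N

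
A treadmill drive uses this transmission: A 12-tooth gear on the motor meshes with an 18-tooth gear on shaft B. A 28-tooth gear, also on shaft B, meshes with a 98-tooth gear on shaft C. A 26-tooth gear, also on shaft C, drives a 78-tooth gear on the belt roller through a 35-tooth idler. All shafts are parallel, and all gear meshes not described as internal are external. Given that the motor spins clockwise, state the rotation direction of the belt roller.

the motor → shaft B: external mesh, 1 reversal → CCW.
shaft B → shaft C: external mesh, 1 reversal → CW.
shaft C → the belt roller: driver → idler → driven is 2 external meshes, 2 reversals → CW.
4 reversals in total — an even number — so the belt roller turns the same way as the motor.

clockwise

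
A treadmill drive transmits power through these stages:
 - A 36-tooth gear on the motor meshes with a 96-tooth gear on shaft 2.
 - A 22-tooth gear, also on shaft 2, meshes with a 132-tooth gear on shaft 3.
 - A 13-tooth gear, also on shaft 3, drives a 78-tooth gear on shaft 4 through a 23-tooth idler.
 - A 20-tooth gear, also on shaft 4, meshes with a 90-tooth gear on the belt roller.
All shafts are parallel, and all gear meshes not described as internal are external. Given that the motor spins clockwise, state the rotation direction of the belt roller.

the motor → shaft 2: external mesh, 1 reversal → CCW.
shaft 2 → shaft 3: external mesh, 1 reversal → CW.
shaft 3 → shaft 4: driver → idler → driven is 2 external meshes, 2 reversals → CW.
shaft 4 → the belt roller: external mesh, 1 reversal → CCW.
5 reversals in total — an odd number — so the belt roller turns opposite to the motor.

counterclockwise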